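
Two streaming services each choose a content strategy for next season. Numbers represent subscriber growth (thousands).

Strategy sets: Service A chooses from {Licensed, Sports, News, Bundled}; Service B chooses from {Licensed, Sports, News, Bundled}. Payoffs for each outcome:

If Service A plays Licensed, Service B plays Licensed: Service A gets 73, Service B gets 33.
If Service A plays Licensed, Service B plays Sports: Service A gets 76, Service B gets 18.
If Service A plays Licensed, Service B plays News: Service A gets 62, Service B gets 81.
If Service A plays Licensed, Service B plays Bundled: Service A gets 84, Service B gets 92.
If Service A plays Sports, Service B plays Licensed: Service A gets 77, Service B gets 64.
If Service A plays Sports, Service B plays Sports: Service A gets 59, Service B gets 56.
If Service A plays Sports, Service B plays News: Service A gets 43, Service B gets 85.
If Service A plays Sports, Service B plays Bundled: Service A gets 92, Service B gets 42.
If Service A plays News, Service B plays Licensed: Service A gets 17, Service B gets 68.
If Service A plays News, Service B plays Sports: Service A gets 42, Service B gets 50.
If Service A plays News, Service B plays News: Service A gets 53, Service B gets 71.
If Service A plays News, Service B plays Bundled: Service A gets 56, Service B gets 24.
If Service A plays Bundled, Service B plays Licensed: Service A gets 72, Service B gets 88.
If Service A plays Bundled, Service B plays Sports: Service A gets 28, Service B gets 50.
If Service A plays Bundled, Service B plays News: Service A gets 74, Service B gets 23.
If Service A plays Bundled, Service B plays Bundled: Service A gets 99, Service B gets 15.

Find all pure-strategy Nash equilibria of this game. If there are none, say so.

none

Service A against Licensed: payoffs 73, 77, 17, 72 → best response Sports.
Service A against Sports: payoffs 76, 59, 42, 28 → best response Licensed.
Service A against News: payoffs 62, 43, 53, 74 → best response Bundled.
Service A against Bundled: payoffs 84, 92, 56, 99 → best response Bundled.
Service B against Licensed: payoffs 33, 18, 81, 92 → best response Bundled.
Service B against Sports: payoffs 64, 56, 85, 42 → best response News.
Service B against News: payoffs 68, 50, 71, 24 → best response News.
Service B against Bundled: payoffs 88, 50, 23, 15 → best response Licensed.
No profile is a mutual best response for all players.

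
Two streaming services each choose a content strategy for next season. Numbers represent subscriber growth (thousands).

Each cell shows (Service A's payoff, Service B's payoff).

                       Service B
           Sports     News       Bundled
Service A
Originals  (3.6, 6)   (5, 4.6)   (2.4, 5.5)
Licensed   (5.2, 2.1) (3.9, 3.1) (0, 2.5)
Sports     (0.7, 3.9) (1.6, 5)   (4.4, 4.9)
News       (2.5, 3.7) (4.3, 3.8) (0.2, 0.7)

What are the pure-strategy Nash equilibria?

none

Service A against Sports: payoffs 3.6, 5.2, 0.7, 2.5 → best response Licensed.
Service A against News: payoffs 5, 3.9, 1.6, 4.3 → best response Originals.
Service A against Bundled: payoffs 2.4, 0, 4.4, 0.2 → best response Sports.
Service B against Originals: payoffs 6, 4.6, 5.5 → best response Sports.
Service B against Licensed: payoffs 2.1, 3.1, 2.5 → best response News.
Service B against Sports: payoffs 3.9, 5, 4.9 → best response News.
Service B against News: payoffs 3.7, 3.8, 0.7 → best response News.
No profile is a mutual best response for all players.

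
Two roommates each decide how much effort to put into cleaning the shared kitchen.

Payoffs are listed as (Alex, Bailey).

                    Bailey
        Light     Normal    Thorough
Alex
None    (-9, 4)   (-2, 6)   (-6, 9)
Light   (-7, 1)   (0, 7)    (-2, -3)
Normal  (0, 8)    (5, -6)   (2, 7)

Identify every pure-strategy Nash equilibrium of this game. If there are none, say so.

The unique pure-strategy Nash equilibrium is (Normal, Light).

Check each profile: it is a Nash equilibrium iff no player can strictly gain by switching unilaterally.
(None, Light): Alex can switch to Light (-9 → -7). Not NE.
(None, Normal): Alex can switch to Light (-2 → 0). Not NE.
(None, Thorough): Alex can switch to Light (-6 → -2). Not NE.
(Light, Light): Alex can switch to Normal (-7 → 0). Not NE.
(Light, Normal): Alex can switch to Normal (0 → 5). Not NE.
(Light, Thorough): Alex can switch to Normal (-2 → 2). Not NE.
(Normal, Light): Alex gets 0, best alternative -7; Bailey gets 8, best alternative 7. No profitable deviation — NE.
(Normal, Normal): Bailey can switch to Light (-6 → 8). Not NE.
(Normal, Thorough): Bailey can switch to Light (7 → 8). Not NE.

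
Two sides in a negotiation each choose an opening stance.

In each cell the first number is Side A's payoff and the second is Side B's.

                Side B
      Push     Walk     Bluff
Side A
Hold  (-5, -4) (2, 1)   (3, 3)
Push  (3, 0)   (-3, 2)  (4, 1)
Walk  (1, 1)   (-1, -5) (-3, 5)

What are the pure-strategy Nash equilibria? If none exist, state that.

No pure-strategy Nash equilibrium.

Side A against Push: payoffs -5, 3, 1 → best response Push.
Side A against Walk: payoffs 2, -3, -1 → best response Hold.
Side A against Bluff: payoffs 3, 4, -3 → best response Push.
Side B against Hold: payoffs -4, 1, 3 → best response Bluff.
Side B against Push: payoffs 0, 2, 1 → best response Walk.
Side B against Walk: payoffs 1, -5, 5 → best response Bluff.
No profile is a mutual best response for all players.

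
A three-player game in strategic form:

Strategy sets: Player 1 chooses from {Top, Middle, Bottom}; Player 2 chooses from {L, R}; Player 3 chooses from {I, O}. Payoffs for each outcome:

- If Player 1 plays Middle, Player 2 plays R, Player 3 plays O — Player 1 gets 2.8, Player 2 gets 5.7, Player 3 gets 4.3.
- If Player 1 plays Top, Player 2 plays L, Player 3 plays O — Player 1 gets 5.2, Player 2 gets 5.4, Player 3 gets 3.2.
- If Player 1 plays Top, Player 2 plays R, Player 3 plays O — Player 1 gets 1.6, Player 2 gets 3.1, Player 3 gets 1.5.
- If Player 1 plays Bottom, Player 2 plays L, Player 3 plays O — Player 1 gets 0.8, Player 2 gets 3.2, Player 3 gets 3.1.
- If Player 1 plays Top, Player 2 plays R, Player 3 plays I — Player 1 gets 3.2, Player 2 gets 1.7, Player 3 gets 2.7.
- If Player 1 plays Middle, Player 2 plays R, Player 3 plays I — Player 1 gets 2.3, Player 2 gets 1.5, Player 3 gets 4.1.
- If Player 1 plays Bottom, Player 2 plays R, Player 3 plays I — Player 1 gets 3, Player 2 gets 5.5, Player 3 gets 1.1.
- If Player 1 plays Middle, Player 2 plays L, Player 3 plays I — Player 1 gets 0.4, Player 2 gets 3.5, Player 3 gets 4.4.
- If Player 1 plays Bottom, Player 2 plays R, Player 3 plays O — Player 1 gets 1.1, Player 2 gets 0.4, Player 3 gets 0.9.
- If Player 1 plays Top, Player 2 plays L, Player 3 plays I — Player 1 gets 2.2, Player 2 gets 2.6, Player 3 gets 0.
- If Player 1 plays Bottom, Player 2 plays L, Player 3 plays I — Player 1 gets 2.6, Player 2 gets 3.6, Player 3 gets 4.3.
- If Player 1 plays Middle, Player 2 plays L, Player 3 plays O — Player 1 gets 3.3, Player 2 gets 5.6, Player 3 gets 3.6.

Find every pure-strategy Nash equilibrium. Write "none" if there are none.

Pure-strategy Nash equilibria: (Top, L, O), (Middle, R, O)

For each player, find the best response to each opponent profile; mutual best responses are the pure NE.
Player 1 against (L, I): payoffs 2.2, 0.4, 2.6 → best response Bottom.
Player 1 against (L, O): payoffs 5.2, 3.3, 0.8 → best response Top.
Player 1 against (R, I): payoffs 3.2, 2.3, 3 → best response Top.
Player 1 against (R, O): payoffs 1.6, 2.8, 1.1 → best response Middle.
Player 2 against (Top, I): payoffs 2.6, 1.7 → best response L.
Player 2 against (Top, O): payoffs 5.4, 3.1 → best response L.
Player 2 against (Middle, I): payoffs 3.5, 1.5 → best response L.
Player 2 against (Middle, O): payoffs 5.6, 5.7 → best response R.
Player 2 against (Bottom, I): payoffs 3.6, 5.5 → best response R.
Player 2 against (Bottom, O): payoffs 3.2, 0.4 → best response L.
Player 3 against (Top, L): payoffs 0, 3.2 → best response O.
Player 3 against (Top, R): payoffs 2.7, 1.5 → best response I.
Player 3 against (Middle, L): payoffs 4.4, 3.6 → best response I.
Player 3 against (Middle, R): payoffs 4.1, 4.3 → best response O.
Player 3 against (Bottom, L): payoffs 4.3, 3.1 → best response I.
Player 3 against (Bottom, R): payoffs 1.1, 0.9 → best response I.
Mutual best responses: (Top, L, O); (Middle, R, O).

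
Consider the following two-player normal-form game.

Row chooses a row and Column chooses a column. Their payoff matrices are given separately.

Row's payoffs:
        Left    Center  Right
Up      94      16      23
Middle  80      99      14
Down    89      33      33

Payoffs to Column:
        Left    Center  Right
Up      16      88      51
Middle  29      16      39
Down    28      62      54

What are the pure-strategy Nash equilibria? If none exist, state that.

Row against Left: payoffs 94, 80, 89 → best response Up.
Row against Center: payoffs 16, 99, 33 → best response Middle.
Row against Right: payoffs 23, 14, 33 → best response Down.
Column against Up: payoffs 16, 88, 51 → best response Center.
Column against Middle: payoffs 29, 16, 39 → best response Right.
Column against Down: payoffs 28, 62, 54 → best response Center.
No profile is a mutual best response for all players.

This game has no pure Nash equilibrium.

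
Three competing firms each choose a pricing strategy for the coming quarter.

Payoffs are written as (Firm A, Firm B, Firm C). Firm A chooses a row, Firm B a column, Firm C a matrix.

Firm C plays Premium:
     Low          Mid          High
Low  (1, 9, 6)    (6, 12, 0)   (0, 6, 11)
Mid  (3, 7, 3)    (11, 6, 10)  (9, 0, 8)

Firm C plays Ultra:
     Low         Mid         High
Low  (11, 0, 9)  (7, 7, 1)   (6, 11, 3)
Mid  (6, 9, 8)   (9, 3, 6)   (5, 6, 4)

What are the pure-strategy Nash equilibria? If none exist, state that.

This game has no pure Nash equilibrium.

For each strategy profile, look for a profitable unilateral deviation.
(Low, Low, Premium): Firm A can switch to Mid (1 → 3). Not NE.
(Low, Low, Ultra): Firm B can switch to Mid (0 → 7). Not NE.
(Low, Mid, Premium): Firm A can switch to Mid (6 → 11). Not NE.
(Low, Mid, Ultra): Firm A can switch to Mid (7 → 9). Not NE.
(Low, High, Premium): Firm A can switch to Mid (0 → 9). Not NE.
(Low, High, Ultra): Firm C can switch to Premium (3 → 11). Not NE.
(Mid, Low, Premium): Firm C can switch to Ultra (3 → 8). Not NE.
(Mid, Low, Ultra): Firm A can switch to Low (6 → 11). Not NE.
(Mid, Mid, Premium): Firm B can switch to Low (6 → 7). Not NE.
(Mid, Mid, Ultra): Firm B can switch to Low (3 → 9). Not NE.
(Mid, High, Premium): Firm B can switch to Low (0 → 7). Not NE.
(Mid, High, Ultra): Firm A can switch to Low (5 → 6). Not NE.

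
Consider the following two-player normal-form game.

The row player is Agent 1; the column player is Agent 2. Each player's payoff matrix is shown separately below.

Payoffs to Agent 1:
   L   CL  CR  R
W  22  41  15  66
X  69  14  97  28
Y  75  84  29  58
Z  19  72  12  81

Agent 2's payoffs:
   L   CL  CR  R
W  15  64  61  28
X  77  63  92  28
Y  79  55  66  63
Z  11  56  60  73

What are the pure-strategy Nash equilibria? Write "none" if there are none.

(W, L): Agent 1 can switch to X (22 → 69). Not NE.
(W, CL): Agent 1 can switch to Y (41 → 84). Not NE.
(W, CR): Agent 1 can switch to X (15 → 97). Not NE.
(W, R): Agent 1 can switch to Z (66 → 81). Not NE.
(X, L): Agent 1 can switch to Y (69 → 75). Not NE.
(X, CL): Agent 1 can switch to W (14 → 41). Not NE.
(X, CR): Agent 1 gets 97, best alternative 29; Agent 2 gets 92, best alternative 77. No profitable deviation — NE.
(X, R): Agent 1 can switch to W (28 → 66). Not NE.
(Y, L): Agent 1 gets 75, best alternative 69; Agent 2 gets 79, best alternative 66. No profitable deviation — NE.
(Y, CL): Agent 2 can switch to L (55 → 79). Not NE.
(Y, CR): Agent 1 can switch to X (29 → 97). Not NE.
(Y, R): Agent 1 can switch to W (58 → 66). Not NE.
(Z, L): Agent 1 can switch to W (19 → 22). Not NE.
(Z, CL): Agent 1 can switch to Y (72 → 84). Not NE.
(Z, R): Agent 1 gets 81, best alternative 66; Agent 2 gets 73, best alternative 60. No profitable deviation — NE.
(The remaining 1 profile has a profitable deviation by the same check.)

(X, CR), (Y, L), (Z, R)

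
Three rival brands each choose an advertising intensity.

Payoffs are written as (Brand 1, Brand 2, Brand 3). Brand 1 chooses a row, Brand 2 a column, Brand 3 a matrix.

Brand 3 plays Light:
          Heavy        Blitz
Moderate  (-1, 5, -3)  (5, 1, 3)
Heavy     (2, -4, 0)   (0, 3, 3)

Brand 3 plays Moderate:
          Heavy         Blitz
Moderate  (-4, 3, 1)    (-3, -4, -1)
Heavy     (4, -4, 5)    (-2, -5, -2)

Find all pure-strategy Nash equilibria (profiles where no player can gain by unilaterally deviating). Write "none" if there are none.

The unique pure-strategy Nash equilibrium is (Heavy, Heavy, Moderate).

Brand 1 against (Heavy, Light): payoffs -1, 2 → best response Heavy.
Brand 1 against (Heavy, Moderate): payoffs -4, 4 → best response Heavy.
Brand 1 against (Blitz, Light): payoffs 5, 0 → best response Moderate.
Brand 1 against (Blitz, Moderate): payoffs -3, -2 → best response Heavy.
Brand 2 against (Moderate, Light): payoffs 5, 1 → best response Heavy.
Brand 2 against (Moderate, Moderate): payoffs 3, -4 → best response Heavy.
Brand 2 against (Heavy, Light): payoffs -4, 3 → best response Blitz.
Brand 2 against (Heavy, Moderate): payoffs -4, -5 → best response Heavy.
Brand 3 against (Moderate, Heavy): payoffs -3, 1 → best response Moderate.
Brand 3 against (Moderate, Blitz): payoffs 3, -1 → best response Light.
Brand 3 against (Heavy, Heavy): payoffs 0, 5 → best response Moderate.
Brand 3 against (Heavy, Blitz): payoffs 3, -2 → best response Light.
Mutual best responses: (Heavy, Heavy, Moderate).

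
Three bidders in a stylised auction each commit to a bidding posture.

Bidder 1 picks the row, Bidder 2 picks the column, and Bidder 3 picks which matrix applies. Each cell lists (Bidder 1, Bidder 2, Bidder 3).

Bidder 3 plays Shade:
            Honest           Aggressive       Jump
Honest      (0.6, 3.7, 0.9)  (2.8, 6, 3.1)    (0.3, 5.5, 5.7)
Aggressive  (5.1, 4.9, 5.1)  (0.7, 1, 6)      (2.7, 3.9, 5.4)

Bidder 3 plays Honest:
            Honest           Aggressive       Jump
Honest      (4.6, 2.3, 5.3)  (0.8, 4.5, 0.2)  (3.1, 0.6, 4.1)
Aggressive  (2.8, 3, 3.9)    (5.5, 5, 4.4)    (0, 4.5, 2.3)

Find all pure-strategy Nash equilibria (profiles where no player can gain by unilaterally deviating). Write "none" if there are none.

The pure Nash equilibria are (Honest, Aggressive, Shade), (Aggressive, Honest, Shade).

Check each profile: it is a Nash equilibrium iff no player can strictly gain by switching unilaterally.
(Honest, Honest, Shade): Bidder 1 can switch to Aggressive (0.6 → 5.1). Not NE.
(Honest, Honest, Honest): Bidder 2 can switch to Aggressive (2.3 → 4.5). Not NE.
(Honest, Aggressive, Shade): Bidder 1 gets 2.8, best alternative 0.7; Bidder 2 gets 6, best alternative 5.5; Bidder 3 gets 3.1, best alternative 0.2. No profitable deviation — NE.
(Honest, Aggressive, Honest): Bidder 1 can switch to Aggressive (0.8 → 5.5). Not NE.
(Honest, Jump, Shade): Bidder 1 can switch to Aggressive (0.3 → 2.7). Not NE.
(Honest, Jump, Honest): Bidder 2 can switch to Honest (0.6 → 2.3). Not NE.
(Aggressive, Honest, Shade): Bidder 1 gets 5.1, best alternative 0.6; Bidder 2 gets 4.9, best alternative 3.9; Bidder 3 gets 5.1, best alternative 3.9. No profitable deviation — NE.
(Aggressive, Honest, Honest): Bidder 1 can switch to Honest (2.8 → 4.6). Not NE.
(Aggressive, Aggressive, Shade): Bidder 1 can switch to Honest (0.7 → 2.8). Not NE.
(Aggressive, Aggressive, Honest): Bidder 3 can switch to Shade (4.4 → 6). Not NE.
(The remaining 2 profiles each have a profitable deviation by the same check.)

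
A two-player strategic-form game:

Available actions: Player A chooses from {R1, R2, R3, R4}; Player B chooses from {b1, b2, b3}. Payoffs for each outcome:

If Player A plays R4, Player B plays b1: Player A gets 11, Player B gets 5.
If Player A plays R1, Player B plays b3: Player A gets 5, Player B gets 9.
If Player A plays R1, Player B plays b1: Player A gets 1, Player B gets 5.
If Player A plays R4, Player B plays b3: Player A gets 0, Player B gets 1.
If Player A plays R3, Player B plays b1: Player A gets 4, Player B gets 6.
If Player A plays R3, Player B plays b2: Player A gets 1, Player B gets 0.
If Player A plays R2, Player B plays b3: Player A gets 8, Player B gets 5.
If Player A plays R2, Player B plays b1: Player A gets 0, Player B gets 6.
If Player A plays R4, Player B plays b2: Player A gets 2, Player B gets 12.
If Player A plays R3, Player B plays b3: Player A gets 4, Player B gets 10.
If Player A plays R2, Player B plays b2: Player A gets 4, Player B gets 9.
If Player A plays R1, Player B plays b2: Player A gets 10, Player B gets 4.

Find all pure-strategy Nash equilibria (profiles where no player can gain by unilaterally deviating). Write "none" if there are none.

none

For each player, find the best response to each opponent profile; mutual best responses are the pure NE.
Player A against b1: payoffs 1, 0, 4, 11 → best response R4.
Player A against b2: payoffs 10, 4, 1, 2 → best response R1.
Player A against b3: payoffs 5, 8, 4, 0 → best response R2.
Player B against R1: payoffs 5, 4, 9 → best response b3.
Player B against R2: payoffs 6, 9, 5 → best response b2.
Player B against R3: payoffs 6, 0, 10 → best response b3.
Player B against R4: payoffs 5, 12, 1 → best response b2.
No profile is a mutual best response for all players.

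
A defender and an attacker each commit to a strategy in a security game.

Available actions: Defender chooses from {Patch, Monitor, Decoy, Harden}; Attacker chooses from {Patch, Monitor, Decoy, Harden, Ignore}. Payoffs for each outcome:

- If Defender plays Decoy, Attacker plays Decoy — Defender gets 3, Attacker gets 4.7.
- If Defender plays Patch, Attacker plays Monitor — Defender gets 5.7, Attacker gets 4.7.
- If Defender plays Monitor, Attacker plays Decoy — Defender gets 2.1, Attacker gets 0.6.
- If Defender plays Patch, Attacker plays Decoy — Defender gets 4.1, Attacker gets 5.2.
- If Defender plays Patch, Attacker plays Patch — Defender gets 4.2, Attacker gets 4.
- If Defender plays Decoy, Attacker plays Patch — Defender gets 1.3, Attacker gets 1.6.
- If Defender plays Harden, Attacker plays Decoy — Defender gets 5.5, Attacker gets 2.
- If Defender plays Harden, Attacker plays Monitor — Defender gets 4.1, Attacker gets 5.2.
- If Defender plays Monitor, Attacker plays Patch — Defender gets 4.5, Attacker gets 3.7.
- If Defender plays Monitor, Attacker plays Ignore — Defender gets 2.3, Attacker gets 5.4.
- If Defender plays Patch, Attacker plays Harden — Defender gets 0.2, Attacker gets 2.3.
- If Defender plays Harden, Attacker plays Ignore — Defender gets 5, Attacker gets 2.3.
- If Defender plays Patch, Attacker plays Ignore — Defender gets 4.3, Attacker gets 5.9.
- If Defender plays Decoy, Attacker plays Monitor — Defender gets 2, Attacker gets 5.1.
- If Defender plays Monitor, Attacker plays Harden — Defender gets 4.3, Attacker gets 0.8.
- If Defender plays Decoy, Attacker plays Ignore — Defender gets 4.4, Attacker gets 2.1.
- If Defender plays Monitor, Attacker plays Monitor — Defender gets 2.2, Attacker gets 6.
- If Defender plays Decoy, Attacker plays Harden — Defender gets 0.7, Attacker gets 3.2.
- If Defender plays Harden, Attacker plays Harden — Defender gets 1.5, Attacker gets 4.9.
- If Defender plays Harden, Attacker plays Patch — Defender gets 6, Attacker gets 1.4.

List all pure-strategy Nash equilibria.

Mark each player's best response to every combination of opponents' strategies; a profile where every player is best-responding is a pure Nash equilibrium.
Defender against Patch: payoffs 4.2, 4.5, 1.3, 6 → best response Harden.
Defender against Monitor: payoffs 5.7, 2.2, 2, 4.1 → best response Patch.
Defender against Decoy: payoffs 4.1, 2.1, 3, 5.5 → best response Harden.
Defender against Harden: payoffs 0.2, 4.3, 0.7, 1.5 → best response Monitor.
Defender against Ignore: payoffs 4.3, 2.3, 4.4, 5 → best response Harden.
Attacker against Patch: payoffs 4, 4.7, 5.2, 2.3, 5.9 → best response Ignore.
Attacker against Monitor: payoffs 3.7, 6, 0.6, 0.8, 5.4 → best response Monitor.
Attacker against Decoy: payoffs 1.6, 5.1, 4.7, 3.2, 2.1 → best response Monitor.
Attacker against Harden: payoffs 1.4, 5.2, 2, 4.9, 2.3 → best response Monitor.
No profile is a mutual best response for all players.

There is no pure-strategy Nash equilibrium.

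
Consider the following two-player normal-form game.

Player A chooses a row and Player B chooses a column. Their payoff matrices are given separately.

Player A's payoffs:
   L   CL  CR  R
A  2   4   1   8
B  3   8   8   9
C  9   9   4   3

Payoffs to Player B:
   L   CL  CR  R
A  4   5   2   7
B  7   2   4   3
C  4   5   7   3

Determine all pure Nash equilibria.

For each strategy profile, look for a profitable unilateral deviation.
(A, L): Player A can switch to B (2 → 3). Not NE.
(A, CL): Player A can switch to B (4 → 8). Not NE.
(A, CR): Player A can switch to B (1 → 8). Not NE.
(A, R): Player A can switch to B (8 → 9). Not NE.
(B, L): Player A can switch to C (3 → 9). Not NE.
(B, CL): Player A can switch to C (8 → 9). Not NE.
(B, CR): Player B can switch to L (4 → 7). Not NE.
(B, R): Player B can switch to L (3 → 7). Not NE.
(The remaining 4 profiles each have a profitable deviation by the same check.)

This game has no pure Nash equilibrium.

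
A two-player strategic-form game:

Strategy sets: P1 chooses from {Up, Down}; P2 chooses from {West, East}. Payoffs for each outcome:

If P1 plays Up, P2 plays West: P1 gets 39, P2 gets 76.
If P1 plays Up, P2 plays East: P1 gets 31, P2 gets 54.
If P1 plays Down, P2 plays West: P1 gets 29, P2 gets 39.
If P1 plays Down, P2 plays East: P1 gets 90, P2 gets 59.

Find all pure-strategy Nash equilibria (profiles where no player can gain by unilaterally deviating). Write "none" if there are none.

P1 against West: payoffs 39, 29 → best response Up.
P1 against East: payoffs 31, 90 → best response Down.
P2 against Up: payoffs 76, 54 → best response West.
P2 against Down: payoffs 39, 59 → best response East.
Mutual best responses: (Up, West); (Down, East).

The pure Nash equilibria are (Up, West); (Down, East).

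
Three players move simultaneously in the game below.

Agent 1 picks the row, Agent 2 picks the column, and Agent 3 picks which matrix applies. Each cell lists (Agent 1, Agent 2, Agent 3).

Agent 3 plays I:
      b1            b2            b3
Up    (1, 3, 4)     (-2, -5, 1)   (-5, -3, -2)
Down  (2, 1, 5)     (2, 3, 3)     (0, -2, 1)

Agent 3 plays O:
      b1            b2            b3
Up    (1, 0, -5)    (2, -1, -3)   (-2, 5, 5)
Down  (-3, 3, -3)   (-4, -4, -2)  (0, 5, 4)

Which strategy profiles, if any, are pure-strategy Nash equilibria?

For each player, find the best response to each opponent profile; mutual best responses are the pure NE.
Agent 1 against (b1, I): payoffs 1, 2 → best response Down.
Agent 1 against (b1, O): payoffs 1, -3 → best response Up.
Agent 1 against (b2, I): payoffs -2, 2 → best response Down.
Agent 1 against (b2, O): payoffs 2, -4 → best response Up.
Agent 1 against (b3, I): payoffs -5, 0 → best response Down.
Agent 1 against (b3, O): payoffs -2, 0 → best response Down.
Agent 2 against (Up, I): payoffs 3, -5, -3 → best response b1.
Agent 2 against (Up, O): payoffs 0, -1, 5 → best response b3.
Agent 2 against (Down, I): payoffs 1, 3, -2 → best response b2.
Agent 2 against (Down, O): payoffs 3, -4, 5 → best response b3.
Agent 3 against (Up, b1): payoffs 4, -5 → best response I.
Agent 3 against (Up, b2): payoffs 1, -3 → best response I.
Agent 3 against (Up, b3): payoffs -2, 5 → best response O.
Agent 3 against (Down, b1): payoffs 5, -3 → best response I.
Agent 3 against (Down, b2): payoffs 3, -2 → best response I.
Agent 3 against (Down, b3): payoffs 1, 4 → best response O.
Mutual best responses: (Down, b2, I); (Down, b3, O).

(Down, b2, I), (Down, b3, O)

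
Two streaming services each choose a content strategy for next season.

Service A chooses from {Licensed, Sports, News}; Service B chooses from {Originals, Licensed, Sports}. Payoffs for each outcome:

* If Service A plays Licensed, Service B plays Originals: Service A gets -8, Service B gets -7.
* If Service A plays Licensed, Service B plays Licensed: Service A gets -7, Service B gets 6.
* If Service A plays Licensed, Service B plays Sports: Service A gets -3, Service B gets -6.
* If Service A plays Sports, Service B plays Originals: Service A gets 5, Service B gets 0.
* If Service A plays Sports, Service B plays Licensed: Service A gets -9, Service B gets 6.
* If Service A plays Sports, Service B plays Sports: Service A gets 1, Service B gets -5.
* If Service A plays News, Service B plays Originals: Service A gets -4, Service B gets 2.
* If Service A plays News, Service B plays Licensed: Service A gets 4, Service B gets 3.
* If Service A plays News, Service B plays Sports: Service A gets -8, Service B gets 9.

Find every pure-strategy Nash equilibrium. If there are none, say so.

(Licensed, Originals): Service A can switch to Sports (-8 → 5). Not NE.
(Licensed, Licensed): Service A can switch to News (-7 → 4). Not NE.
(Licensed, Sports): Service A can switch to Sports (-3 → 1). Not NE.
(Sports, Originals): Service B can switch to Licensed (0 → 6). Not NE.
(Sports, Licensed): Service A can switch to Licensed (-9 → -7). Not NE.
(Sports, Sports): Service B can switch to Originals (-5 → 0). Not NE.
(News, Originals): Service A can switch to Sports (-4 → 5). Not NE.
(News, Licensed): Service B can switch to Sports (3 → 9). Not NE.
(News, Sports): Service A can switch to Licensed (-8 → -3). Not NE.

There is no pure-strategy Nash equilibrium.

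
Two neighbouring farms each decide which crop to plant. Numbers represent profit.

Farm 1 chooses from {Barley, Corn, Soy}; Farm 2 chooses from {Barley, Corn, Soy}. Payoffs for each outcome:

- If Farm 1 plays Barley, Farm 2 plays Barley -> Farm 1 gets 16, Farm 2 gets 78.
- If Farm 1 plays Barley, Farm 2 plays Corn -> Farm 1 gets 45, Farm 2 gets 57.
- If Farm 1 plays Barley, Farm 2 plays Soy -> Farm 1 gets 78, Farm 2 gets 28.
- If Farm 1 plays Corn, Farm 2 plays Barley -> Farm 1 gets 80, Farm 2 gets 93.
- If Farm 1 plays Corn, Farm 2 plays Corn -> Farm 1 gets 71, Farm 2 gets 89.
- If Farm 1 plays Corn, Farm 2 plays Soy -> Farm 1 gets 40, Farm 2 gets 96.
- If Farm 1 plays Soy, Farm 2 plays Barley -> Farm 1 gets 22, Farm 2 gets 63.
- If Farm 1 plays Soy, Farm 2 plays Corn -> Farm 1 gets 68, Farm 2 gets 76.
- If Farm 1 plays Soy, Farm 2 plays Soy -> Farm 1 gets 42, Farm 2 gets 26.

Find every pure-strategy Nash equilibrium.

Check each profile: it is a Nash equilibrium iff no player can strictly gain by switching unilaterally.
(Barley, Barley): Farm 1 can switch to Corn (16 → 80). Not NE.
(Barley, Corn): Farm 1 can switch to Corn (45 → 71). Not NE.
(Barley, Soy): Farm 2 can switch to Barley (28 → 78). Not NE.
(Corn, Barley): Farm 2 can switch to Soy (93 → 96). Not NE.
(Corn, Corn): Farm 2 can switch to Barley (89 → 93). Not NE.
(Corn, Soy): Farm 1 can switch to Barley (40 → 78). Not NE.
(Soy, Barley): Farm 1 can switch to Corn (22 → 80). Not NE.
(Soy, Corn): Farm 1 can switch to Corn (68 → 71). Not NE.
(Soy, Soy): Farm 1 can switch to Barley (42 → 78). Not NE.

none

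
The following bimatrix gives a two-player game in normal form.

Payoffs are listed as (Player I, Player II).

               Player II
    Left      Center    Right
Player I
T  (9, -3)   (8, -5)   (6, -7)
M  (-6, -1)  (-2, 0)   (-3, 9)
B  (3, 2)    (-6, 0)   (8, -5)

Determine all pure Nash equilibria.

The unique pure-strategy Nash equilibrium is (T, Left).

Player I against Left: payoffs 9, -6, 3 → best response T.
Player I against Center: payoffs 8, -2, -6 → best response T.
Player I against Right: payoffs 6, -3, 8 → best response B.
Player II against T: payoffs -3, -5, -7 → best response Left.
Player II against M: payoffs -1, 0, 9 → best response Right.
Player II against B: payoffs 2, 0, -5 → best response Left.
Mutual best responses: (T, Left).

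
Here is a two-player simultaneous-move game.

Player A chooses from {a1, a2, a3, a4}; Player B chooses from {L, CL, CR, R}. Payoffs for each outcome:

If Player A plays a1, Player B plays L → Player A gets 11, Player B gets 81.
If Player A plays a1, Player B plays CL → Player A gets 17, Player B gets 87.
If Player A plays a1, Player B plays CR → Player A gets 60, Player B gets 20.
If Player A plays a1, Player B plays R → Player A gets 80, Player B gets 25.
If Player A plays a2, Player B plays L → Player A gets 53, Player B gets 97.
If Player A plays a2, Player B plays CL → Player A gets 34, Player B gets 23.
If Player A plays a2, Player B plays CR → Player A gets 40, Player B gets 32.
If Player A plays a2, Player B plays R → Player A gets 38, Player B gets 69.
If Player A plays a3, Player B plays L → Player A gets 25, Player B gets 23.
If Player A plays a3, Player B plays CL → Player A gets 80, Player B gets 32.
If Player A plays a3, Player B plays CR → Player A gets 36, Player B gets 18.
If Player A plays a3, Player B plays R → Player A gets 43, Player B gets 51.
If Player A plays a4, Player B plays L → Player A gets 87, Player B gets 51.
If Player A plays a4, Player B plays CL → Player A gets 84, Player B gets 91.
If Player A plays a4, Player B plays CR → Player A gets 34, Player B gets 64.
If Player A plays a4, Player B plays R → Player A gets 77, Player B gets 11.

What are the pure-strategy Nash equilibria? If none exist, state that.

Player A against L: payoffs 11, 53, 25, 87 → best response a4.
Player A against CL: payoffs 17, 34, 80, 84 → best response a4.
Player A against CR: payoffs 60, 40, 36, 34 → best response a1.
Player A against R: payoffs 80, 38, 43, 77 → best response a1.
Player B against a1: payoffs 81, 87, 20, 25 → best response CL.
Player B against a2: payoffs 97, 23, 32, 69 → best response L.
Player B against a3: payoffs 23, 32, 18, 51 → best response R.
Player B against a4: payoffs 51, 91, 64, 11 → best response CL.
Mutual best responses: (a4, CL).

(a4, CL)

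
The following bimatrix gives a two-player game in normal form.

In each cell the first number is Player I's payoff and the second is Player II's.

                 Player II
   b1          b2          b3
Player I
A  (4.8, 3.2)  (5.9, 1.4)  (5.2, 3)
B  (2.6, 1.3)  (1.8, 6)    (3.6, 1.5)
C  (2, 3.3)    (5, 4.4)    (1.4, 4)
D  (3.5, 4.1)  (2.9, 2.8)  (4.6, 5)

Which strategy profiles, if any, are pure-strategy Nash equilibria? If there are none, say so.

Player I against b1: payoffs 4.8, 2.6, 2, 3.5 → best response A.
Player I against b2: payoffs 5.9, 1.8, 5, 2.9 → best response A.
Player I against b3: payoffs 5.2, 3.6, 1.4, 4.6 → best response A.
Player II against A: payoffs 3.2, 1.4, 3 → best response b1.
Player II against B: payoffs 1.3, 6, 1.5 → best response b2.
Player II against C: payoffs 3.3, 4.4, 4 → best response b2.
Player II against D: payoffs 4.1, 2.8, 5 → best response b3.
Mutual best responses: (A, b1).

The unique pure-strategy Nash equilibrium is (A, b1).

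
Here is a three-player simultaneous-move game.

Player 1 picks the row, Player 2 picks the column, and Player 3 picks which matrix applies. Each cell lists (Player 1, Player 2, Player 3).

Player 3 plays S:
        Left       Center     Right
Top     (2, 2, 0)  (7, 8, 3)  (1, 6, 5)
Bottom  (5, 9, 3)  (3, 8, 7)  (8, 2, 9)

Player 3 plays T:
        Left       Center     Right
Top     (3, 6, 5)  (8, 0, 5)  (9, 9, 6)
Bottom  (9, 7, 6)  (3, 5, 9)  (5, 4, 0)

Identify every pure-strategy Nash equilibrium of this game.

For each strategy profile, look for a profitable unilateral deviation.
(Top, Left, S): Player 1 can switch to Bottom (2 → 5). Not NE.
(Top, Left, T): Player 1 can switch to Bottom (3 → 9). Not NE.
(Top, Center, S): Player 3 can switch to T (3 → 5). Not NE.
(Top, Center, T): Player 2 can switch to Left (0 → 6). Not NE.
(Top, Right, S): Player 1 can switch to Bottom (1 → 8). Not NE.
(Top, Right, T): Player 1 gets 9, best alternative 5; Player 2 gets 9, best alternative 6; Player 3 gets 6, best alternative 5. No profitable deviation — NE.
(Bottom, Left, S): Player 3 can switch to T (3 → 6). Not NE.
(Bottom, Left, T): Player 1 gets 9, best alternative 3; Player 2 gets 7, best alternative 5; Player 3 gets 6, best alternative 3. No profitable deviation — NE.
(Bottom, Center, S): Player 1 can switch to Top (3 → 7). Not NE.
(Bottom, Center, T): Player 1 can switch to Top (3 → 8). Not NE.
(The remaining 2 profiles each have a profitable deviation by the same check.)

Pure-strategy Nash equilibria: (Top, Right, T); (Bottom, Left, T)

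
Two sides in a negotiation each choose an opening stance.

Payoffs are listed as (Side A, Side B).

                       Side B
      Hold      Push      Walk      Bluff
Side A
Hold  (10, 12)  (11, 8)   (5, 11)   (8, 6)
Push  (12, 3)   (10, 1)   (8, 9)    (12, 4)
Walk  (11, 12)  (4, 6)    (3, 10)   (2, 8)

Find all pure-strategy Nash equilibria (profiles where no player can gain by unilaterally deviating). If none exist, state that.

(Push, Walk)

Side A against Hold: payoffs 10, 12, 11 → best response Push.
Side A against Push: payoffs 11, 10, 4 → best response Hold.
Side A against Walk: payoffs 5, 8, 3 → best response Push.
Side A against Bluff: payoffs 8, 12, 2 → best response Push.
Side B against Hold: payoffs 12, 8, 11, 6 → best response Hold.
Side B against Push: payoffs 3, 1, 9, 4 → best response Walk.
Side B against Walk: payoffs 12, 6, 10, 8 → best response Hold.
Mutual best responses: (Push, Walk).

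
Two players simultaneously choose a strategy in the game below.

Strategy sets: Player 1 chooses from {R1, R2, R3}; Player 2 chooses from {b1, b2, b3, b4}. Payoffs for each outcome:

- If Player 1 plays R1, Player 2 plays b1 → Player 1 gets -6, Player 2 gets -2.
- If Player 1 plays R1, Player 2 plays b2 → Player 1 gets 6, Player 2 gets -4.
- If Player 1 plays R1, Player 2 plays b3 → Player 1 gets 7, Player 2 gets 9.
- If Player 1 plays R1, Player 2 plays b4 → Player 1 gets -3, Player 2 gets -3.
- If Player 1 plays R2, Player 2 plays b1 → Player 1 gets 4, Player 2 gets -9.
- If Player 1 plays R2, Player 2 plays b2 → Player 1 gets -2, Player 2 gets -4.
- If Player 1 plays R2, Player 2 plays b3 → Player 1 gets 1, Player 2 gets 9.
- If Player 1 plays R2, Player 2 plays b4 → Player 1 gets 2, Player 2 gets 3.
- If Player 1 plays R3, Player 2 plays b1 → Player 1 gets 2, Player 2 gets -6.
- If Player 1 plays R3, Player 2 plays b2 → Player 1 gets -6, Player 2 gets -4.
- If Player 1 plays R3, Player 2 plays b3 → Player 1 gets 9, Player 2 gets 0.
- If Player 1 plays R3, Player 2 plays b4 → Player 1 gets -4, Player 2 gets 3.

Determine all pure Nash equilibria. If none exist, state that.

No pure-strategy Nash equilibrium.

Check each profile: it is a Nash equilibrium iff no player can strictly gain by switching unilaterally.
(R1, b1): Player 1 can switch to R2 (-6 → 4). Not NE.
(R1, b2): Player 2 can switch to b1 (-4 → -2). Not NE.
(R1, b3): Player 1 can switch to R3 (7 → 9). Not NE.
(R1, b4): Player 1 can switch to R2 (-3 → 2). Not NE.
(R2, b1): Player 2 can switch to b2 (-9 → -4). Not NE.
(R2, b2): Player 1 can switch to R1 (-2 → 6). Not NE.
(The remaining 6 profiles each have a profitable deviation by the same check.)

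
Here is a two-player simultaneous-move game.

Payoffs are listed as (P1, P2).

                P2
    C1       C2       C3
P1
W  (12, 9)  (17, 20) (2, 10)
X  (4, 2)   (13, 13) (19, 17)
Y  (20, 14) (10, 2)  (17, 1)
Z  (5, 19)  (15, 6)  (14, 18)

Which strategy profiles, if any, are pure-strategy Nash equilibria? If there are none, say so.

(W, C1): P1 can switch to Y (12 → 20). Not NE.
(W, C2): P1 gets 17, best alternative 15; P2 gets 20, best alternative 10. No profitable deviation — NE.
(W, C3): P1 can switch to X (2 → 19). Not NE.
(X, C1): P1 can switch to W (4 → 12). Not NE.
(X, C2): P1 can switch to W (13 → 17). Not NE.
(X, C3): P1 gets 19, best alternative 17; P2 gets 17, best alternative 13. No profitable deviation — NE.
(Y, C1): P1 gets 20, best alternative 12; P2 gets 14, best alternative 2. No profitable deviation — NE.
(Y, C2): P1 can switch to W (10 → 17). Not NE.
(Y, C3): P1 can switch to X (17 → 19). Not NE.
(Z, C1): P1 can switch to W (5 → 12). Not NE.
(Z, C2): P1 can switch to W (15 → 17). Not NE.
(The remaining 1 profile has a profitable deviation by the same check.)

Pure-strategy Nash equilibria: (W, C2) and (X, C3) and (Y, C1)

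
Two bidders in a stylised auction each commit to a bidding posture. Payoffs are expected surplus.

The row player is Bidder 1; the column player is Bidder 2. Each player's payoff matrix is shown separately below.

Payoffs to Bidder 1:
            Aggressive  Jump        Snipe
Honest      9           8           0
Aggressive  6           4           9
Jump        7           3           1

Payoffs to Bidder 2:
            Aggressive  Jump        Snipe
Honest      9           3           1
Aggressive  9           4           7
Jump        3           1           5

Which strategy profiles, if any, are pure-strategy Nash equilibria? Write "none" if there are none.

Check each profile: it is a Nash equilibrium iff no player can strictly gain by switching unilaterally.
(Honest, Aggressive): Bidder 1 gets 9, best alternative 7; Bidder 2 gets 9, best alternative 3. No profitable deviation — NE.
(Honest, Jump): Bidder 2 can switch to Aggressive (3 → 9). Not NE.
(Honest, Snipe): Bidder 1 can switch to Aggressive (0 → 9). Not NE.
(Aggressive, Aggressive): Bidder 1 can switch to Honest (6 → 9). Not NE.
(Aggressive, Jump): Bidder 1 can switch to Honest (4 → 8). Not NE.
(Aggressive, Snipe): Bidder 2 can switch to Aggressive (7 → 9). Not NE.
(Jump, Aggressive): Bidder 1 can switch to Honest (7 → 9). Not NE.
(Jump, Jump): Bidder 1 can switch to Honest (3 → 8). Not NE.
(Jump, Snipe): Bidder 1 can switch to Aggressive (1 → 9). Not NE.

(Honest, Aggressive)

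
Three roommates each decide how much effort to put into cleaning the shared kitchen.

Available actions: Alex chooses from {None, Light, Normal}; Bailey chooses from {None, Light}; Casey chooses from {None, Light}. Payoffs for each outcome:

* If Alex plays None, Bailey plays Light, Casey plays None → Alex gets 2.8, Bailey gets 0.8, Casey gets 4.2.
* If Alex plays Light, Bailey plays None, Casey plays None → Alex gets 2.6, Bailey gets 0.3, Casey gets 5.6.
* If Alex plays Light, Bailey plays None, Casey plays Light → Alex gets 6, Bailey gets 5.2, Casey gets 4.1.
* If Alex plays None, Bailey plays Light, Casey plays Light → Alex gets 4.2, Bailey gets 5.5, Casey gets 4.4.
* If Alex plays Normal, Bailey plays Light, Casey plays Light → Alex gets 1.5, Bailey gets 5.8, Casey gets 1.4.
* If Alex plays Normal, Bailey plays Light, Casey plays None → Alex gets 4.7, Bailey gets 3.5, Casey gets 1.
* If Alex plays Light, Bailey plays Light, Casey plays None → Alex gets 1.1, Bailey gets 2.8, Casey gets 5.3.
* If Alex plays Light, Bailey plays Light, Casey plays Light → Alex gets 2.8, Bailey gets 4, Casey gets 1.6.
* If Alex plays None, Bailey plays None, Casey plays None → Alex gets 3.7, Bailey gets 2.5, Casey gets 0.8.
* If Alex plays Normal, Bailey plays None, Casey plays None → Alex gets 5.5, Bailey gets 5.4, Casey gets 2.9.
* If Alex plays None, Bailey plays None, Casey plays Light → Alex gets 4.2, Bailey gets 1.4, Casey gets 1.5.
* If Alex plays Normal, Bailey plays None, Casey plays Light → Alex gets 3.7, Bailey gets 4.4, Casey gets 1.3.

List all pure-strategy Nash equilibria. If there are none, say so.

Pure-strategy Nash equilibria: (None, Light, Light), (Normal, None, None)

(None, None, None): Alex can switch to Normal (3.7 → 5.5). Not NE.
(None, None, Light): Alex can switch to Light (4.2 → 6). Not NE.
(None, Light, None): Alex can switch to Normal (2.8 → 4.7). Not NE.
(None, Light, Light): Alex gets 4.2, best alternative 2.8; Bailey gets 5.5, best alternative 1.4; Casey gets 4.4, best alternative 4.2. No profitable deviation — NE.
(Light, None, None): Alex can switch to None (2.6 → 3.7). Not NE.
(Light, None, Light): Casey can switch to None (4.1 → 5.6). Not NE.
(Light, Light, None): Alex can switch to None (1.1 → 2.8). Not NE.
(Light, Light, Light): Alex can switch to None (2.8 → 4.2). Not NE.
(Normal, None, None): Alex gets 5.5, best alternative 3.7; Bailey gets 5.4, best alternative 3.5; Casey gets 2.9, best alternative 1.3. No profitable deviation — NE.
(Normal, None, Light): Alex can switch to None (3.7 → 4.2). Not NE.
(Normal, Light, None): Bailey can switch to None (3.5 → 5.4). Not NE.
(Normal, Light, Light): Alex can switch to None (1.5 → 4.2). Not NE.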